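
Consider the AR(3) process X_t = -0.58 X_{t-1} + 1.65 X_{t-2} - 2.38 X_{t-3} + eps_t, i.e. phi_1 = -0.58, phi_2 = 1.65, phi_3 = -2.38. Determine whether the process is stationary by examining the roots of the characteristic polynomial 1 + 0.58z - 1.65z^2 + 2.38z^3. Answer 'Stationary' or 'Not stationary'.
\text{Not stationary}

The AR(p) characteristic polynomial is P(z) = 1 + 0.58z - 1.65z^2 + 2.38z^3.
Stationarity requires all roots to lie outside the unit circle, i.e. |z| > 1 for every root.
Degree 3: look for a simple real root z0 first, then factor out (1 - z/z0) and solve the remaining quadratic.
Testing z0 = -0.5: P(-0.5) = 1 + (0.58)(-0.5) + (-1.65)(-0.5)^2 + (2.38)(-0.5)^3
  = 1 + (-0.29) + (-0.4125) + (-0.2975) = 0.  So z_0 = -0.5 is a root, |z_0| = 0.5.
Divide out the factor (1 + 2 z) = (1 - z/z0) (since 1/z0 = -2):
  P(z) = (1 + 2 z)(1 + (-1.42) z + (1.19) z^2)
  [check: z-coef -1.42 - (-2) = 0.58; z^2-coef 1.19 - (-2)(-1.42) = -1.65; z^3-coef -(-2)(1.19) = 2.38.]
Remaining roots from the quadratic factor 1 + (-1.42) z + (1.19) z^2:
  Set 1 + (-1.42) z + (1.19) z^2 = 0, i.e. a z^2 + b z + c = 0 with a = 1.19, b = -1.42, c = 1.
  Discriminant D = b^2 - 4ac = (-1.42)^2 - 4*(1.19)*1 = 2.0164 - (4.76) = -2.7436.
  D < 0, so the roots are the complex-conjugate pair z = (-b +/- i sqrt(-D)) / (2a) = 0.5966 +/- 0.696i.
  For a conjugate pair |z|^2 = z * conj(z) = (product of roots) = c/a = 1/(1.19) = 0.840336, so |z| = sqrt(0.840336) = 0.9167 for both roots.
Moduli of all roots: 0.5000, 0.9167, 0.9167.
All moduli strictly greater than 1? No.
Verdict: Not stationary.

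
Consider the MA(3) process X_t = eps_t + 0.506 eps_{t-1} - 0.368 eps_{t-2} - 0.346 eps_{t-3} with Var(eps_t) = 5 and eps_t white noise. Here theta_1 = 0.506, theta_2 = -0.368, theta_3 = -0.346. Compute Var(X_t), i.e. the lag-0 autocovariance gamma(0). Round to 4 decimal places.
\gamma(0) = 7.5559

For an MA(q) process X_t = eps_t + sum_i theta_i eps_{t-i} with
Var(eps_t) = sigma^2, the variance is
  gamma(0) = sigma^2 * (1 + sum_i theta_i^2).
  sum_i theta_i^2 = (0.506)^2 + (-0.368)^2 + (-0.346)^2 = 0.256036 + 0.135424 + 0.119716 = 0.511176.
  gamma(0) = 5 * (1 + 0.511176) = 5 * 1.511176 = 7.55588, which rounds to 7.5559.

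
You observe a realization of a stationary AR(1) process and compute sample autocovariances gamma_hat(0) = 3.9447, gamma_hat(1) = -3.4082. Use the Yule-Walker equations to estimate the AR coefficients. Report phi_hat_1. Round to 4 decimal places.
\hat\phi_{1} = -0.8640

The Yule-Walker equations for an AR(p) process read, in matrix form,
  Gamma_p phi = r_p,   with   (Gamma_p)_{ij} = gamma(|i - j|),
                       (r_p)_i = gamma(i),   i,j = 1..p.
Substitute the sample gammas (Toeplitz matrix and right-hand side of size 1):
  Gamma_p = [[3.9447]]
  r_p     = [-3.4082]
With p = 1 this is the single equation gamma(0) phi_1 = gamma(1):
  phi_hat_1 = gamma(1) / gamma(0) = -3.4082 / 3.9447 = -0.8640.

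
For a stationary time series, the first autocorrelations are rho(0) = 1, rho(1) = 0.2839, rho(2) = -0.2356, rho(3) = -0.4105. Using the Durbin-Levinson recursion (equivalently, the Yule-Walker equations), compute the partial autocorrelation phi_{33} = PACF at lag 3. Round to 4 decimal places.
\phi_{33} = -0.2751

The PACF at lag k is phi_{kk}, the last component of the solution
to the Yule-Walker system G_k phi = r_k where
  (G_k)_{ij} = rho(|i - j|), (r_k)_i = rho(i), i,j = 1..k.
Equivalently, Durbin-Levinson gives phi_{kk} iteratively:
  phi_{11} = rho(1)
  phi_{kk} = [rho(k) - sum_{j=1..k-1} phi_{k-1,j} rho(k-j)]
            / [1 - sum_{j=1..k-1} phi_{k-1,j} rho(j)],
  phi_{k,j} = phi_{k-1,j} - phi_{kk} phi_{k-1,k-j},  j = 1..k-1.
Step k = 1:
  phi_11 = rho(1) = 0.2839.
Step k = 2:
  phi_22 = [rho(2) - phi_11 rho(1)] / [1 - phi_11 rho(1)] = [-0.2356 - (0.2839)(0.2839)] / [1 - (0.2839)(0.2839)]
         = -0.31619921 / 0.91940079 = -0.343919.
  Update: phi_21 = phi_11 - phi_22 phi_11 = 0.2839 - (-0.343919)(0.2839) = 0.381539.
Step k = 3:
  phi_33 = [rho(3) - phi_21 rho(2) - phi_22 rho(1)] / [1 - phi_21 rho(1) - phi_22 rho(2)]
    numerator   = -0.4105 - (0.381539)(-0.2356) - (-0.343919)(0.2839) = -0.22297097
    denominator = 1 - (0.381539)(0.2839) - (-0.343919)(-0.2356) = 0.81065394
  phi_33 = -0.22297097 / 0.81065394 = -0.2751.
Therefore phi_{33} = -0.2751.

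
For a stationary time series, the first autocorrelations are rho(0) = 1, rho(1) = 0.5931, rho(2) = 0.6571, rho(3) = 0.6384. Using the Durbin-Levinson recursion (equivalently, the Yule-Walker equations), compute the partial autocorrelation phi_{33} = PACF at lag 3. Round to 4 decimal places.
\phi_{33} = 0.3031

The PACF at lag k is phi_{kk}, the last component of the solution
to the Yule-Walker system G_k phi = r_k where
  (G_k)_{ij} = rho(|i - j|), (r_k)_i = rho(i), i,j = 1..k.
Equivalently, Durbin-Levinson gives phi_{kk} iteratively:
  phi_{11} = rho(1)
  phi_{kk} = [rho(k) - sum_{j=1..k-1} phi_{k-1,j} rho(k-j)]
            / [1 - sum_{j=1..k-1} phi_{k-1,j} rho(j)],
  phi_{k,j} = phi_{k-1,j} - phi_{kk} phi_{k-1,k-j},  j = 1..k-1.
Step k = 1:
  phi_11 = rho(1) = 0.5931.
Step k = 2:
  phi_22 = [rho(2) - phi_11 rho(1)] / [1 - phi_11 rho(1)] = [0.6571 - (0.5931)(0.5931)] / [1 - (0.5931)(0.5931)]
         = 0.30533239 / 0.64823239 = 0.471023.
  Update: phi_21 = phi_11 - phi_22 phi_11 = 0.5931 - (0.471023)(0.5931) = 0.313736.
Step k = 3:
  phi_33 = [rho(3) - phi_21 rho(2) - phi_22 rho(1)] / [1 - phi_21 rho(1) - phi_22 rho(2)]
    numerator   = 0.6384 - (0.313736)(0.6571) - (0.471023)(0.5931) = 0.15288016
    denominator = 1 - (0.313736)(0.5931) - (0.471023)(0.6571) = 0.5044138
  phi_33 = 0.15288016 / 0.5044138 = 0.3031.
Therefore phi_{33} = 0.3031.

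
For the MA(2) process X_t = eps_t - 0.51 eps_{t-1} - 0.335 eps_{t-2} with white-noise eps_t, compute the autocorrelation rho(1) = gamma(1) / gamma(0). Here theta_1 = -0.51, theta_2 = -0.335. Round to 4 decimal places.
\rho(1) = -0.2471

For an MA(q) process with theta_0 = 1, the autocovariance is
  gamma(k) = sigma^2 * sum_{i=0..q-k} theta_i * theta_{i+k},
and rho(k) = gamma(k) / gamma(0). Sigma^2 cancels.
  numerator   = (1)*(-0.51) + (-0.51)*(-0.335) = -0.33915.
  denominator = (1)^2 + (-0.51)^2 + (-0.335)^2 = 1.372325.
  rho(1) = -0.33915 / 1.372325 = -0.2471.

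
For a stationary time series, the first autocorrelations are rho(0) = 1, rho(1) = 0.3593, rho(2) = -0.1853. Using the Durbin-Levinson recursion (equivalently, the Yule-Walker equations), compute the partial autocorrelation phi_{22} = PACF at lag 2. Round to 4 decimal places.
\phi_{22} = -0.3610

The PACF at lag k is phi_{kk}, the last component of the solution
to the Yule-Walker system G_k phi = r_k where
  (G_k)_{ij} = rho(|i - j|), (r_k)_i = rho(i), i,j = 1..k.
Equivalently, Durbin-Levinson gives phi_{kk} iteratively:
  phi_{11} = rho(1)
  phi_{kk} = [rho(k) - sum_{j=1..k-1} phi_{k-1,j} rho(k-j)]
            / [1 - sum_{j=1..k-1} phi_{k-1,j} rho(j)],
  phi_{k,j} = phi_{k-1,j} - phi_{kk} phi_{k-1,k-j},  j = 1..k-1.
Step k = 1:
  phi_11 = rho(1) = 0.3593.
Step k = 2:
  phi_22 = [rho(2) - phi_11 rho(1)] / [1 - phi_11 rho(1)] = [-0.1853 - (0.3593)(0.3593)] / [1 - (0.3593)(0.3593)]
         = -0.31439649 / 0.87090351 = -0.361.
Therefore phi_{22} = -0.3610.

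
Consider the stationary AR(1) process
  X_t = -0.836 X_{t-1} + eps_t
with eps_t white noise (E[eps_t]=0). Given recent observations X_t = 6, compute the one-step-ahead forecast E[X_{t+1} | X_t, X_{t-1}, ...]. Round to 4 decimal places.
E[X_{t+1} \mid \mathcal F_t] = -5.0160

For an AR(p) model X_t = c + sum_i phi_i X_{t-i} + eps_t, the
one-step-ahead conditional mean is
  E[X_{t+1} | X_t, ...] = c + sum_i phi_i X_{t+1-i}.
Substitute known values:
  E[X_{t+1} | ...] = (-0.836) * (6)
                   = -5.0160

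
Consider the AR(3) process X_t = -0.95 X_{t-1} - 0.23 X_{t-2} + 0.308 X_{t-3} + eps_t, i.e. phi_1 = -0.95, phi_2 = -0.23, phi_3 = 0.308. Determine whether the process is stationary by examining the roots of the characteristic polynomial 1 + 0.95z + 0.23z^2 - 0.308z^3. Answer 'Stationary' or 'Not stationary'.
\text{Stationary}

The AR(p) characteristic polynomial is P(z) = 1 + 0.95z + 0.23z^2 - 0.308z^3.
Stationarity requires all roots to lie outside the unit circle, i.e. |z| > 1 for every root.
Degree 3: look for a simple real root z0 first, then factor out (1 - z/z0) and solve the remaining quadratic.
Testing z0 = 2.5: P(2.5) = 1 + (0.95)(2.5) + (0.23)(2.5)^2 + (-0.308)(2.5)^3
  = 1 + (2.375) + (1.4375) + (-4.8125) = 0.  So z_0 = 2.5 is a root, |z_0| = 2.5.
Divide out the factor (1 - 0.4 z) = (1 - z/z0) (since 1/z0 = 0.4):
  P(z) = (1 - 0.4 z)(1 + (1.35) z + (0.77) z^2)
  [check: z-coef 1.35 - (0.4) = 0.95; z^2-coef 0.77 - (0.4)(1.35) = 0.23; z^3-coef -(0.4)(0.77) = -0.308.]
Remaining roots from the quadratic factor 1 + (1.35) z + (0.77) z^2:
  Set 1 + (1.35) z + (0.77) z^2 = 0, i.e. a z^2 + b z + c = 0 with a = 0.77, b = 1.35, c = 1.
  Discriminant D = b^2 - 4ac = (1.35)^2 - 4*(0.77)*1 = 1.8225 - (3.08) = -1.2575.
  D < 0, so the roots are the complex-conjugate pair z = (-b +/- i sqrt(-D)) / (2a) = -0.8766 +/- 0.7282i.
  For a conjugate pair |z|^2 = z * conj(z) = (product of roots) = c/a = 1/(0.77) = 1.298701, so |z| = sqrt(1.298701) = 1.1396 for both roots.
Moduli of all roots: 2.5000, 1.1396, 1.1396.
All moduli strictly greater than 1? Yes.
Verdict: Stationary.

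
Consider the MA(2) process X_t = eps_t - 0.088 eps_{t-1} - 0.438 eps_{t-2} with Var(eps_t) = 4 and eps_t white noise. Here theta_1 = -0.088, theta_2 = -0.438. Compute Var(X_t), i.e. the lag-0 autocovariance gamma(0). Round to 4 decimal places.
\gamma(0) = 4.7984

For an MA(q) process X_t = eps_t + sum_i theta_i eps_{t-i} with
Var(eps_t) = sigma^2, the variance is
  gamma(0) = sigma^2 * (1 + sum_i theta_i^2).
  sum_i theta_i^2 = (-0.088)^2 + (-0.438)^2 = 0.007744 + 0.191844 = 0.199588.
  gamma(0) = 4 * (1 + 0.199588) = 4 * 1.199588 = 4.798352, which rounds to 4.7984.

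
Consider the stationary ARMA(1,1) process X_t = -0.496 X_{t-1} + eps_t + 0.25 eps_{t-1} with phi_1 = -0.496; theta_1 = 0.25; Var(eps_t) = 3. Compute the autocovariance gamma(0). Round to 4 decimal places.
\gamma(0) = 3.2408

Multiply the model equation by X_{t-k} and take expectations. With theta_0 = psi_0 = 1 and psi_j the MA(infinity) weights, this gives
  gamma(k) - sum_i phi_i gamma(k-i) = c_k,
  c_k = sigma^2 * sum_{j=k..q} theta_j psi_{j-k}   (c_k = 0 for k > q),
using gamma(-m) = gamma(m).
psi-weights needed (psi_j = theta_j + sum_i phi_i psi_{j-i}):
  psi_1 = theta_1 + phi_1 = 0.25 + (-0.496) = -0.246
Right-hand sides:
  c_0 = sigma^2 (1 + theta_1 psi_1) = 3 * (1 + (0.25)(-0.246)) = 3 * 0.9385 = 2.8155
  c_1 = sigma^2 theta_1 = 3 * (0.25) = 0.75
  c_2 = 0
Equations for k = 0 and k = 1 (AR order 1):
  gamma(0) = phi_1 gamma(1) + c_0
  gamma(1) = phi_1 gamma(0) + c_1
Substituting the second into the first: gamma(0) (1 - phi_1^2) = c_0 + phi_1 c_1, so
  gamma(0) = (c_0 + phi_1 c_1) / (1 - phi_1^2) = (2.8155 + (-0.496)(0.75)) / (1 - (-0.496)^2) = 2.4435 / 0.753984 = 3.240785.
Therefore gamma(0) = 3.2408 (to 4 decimal places).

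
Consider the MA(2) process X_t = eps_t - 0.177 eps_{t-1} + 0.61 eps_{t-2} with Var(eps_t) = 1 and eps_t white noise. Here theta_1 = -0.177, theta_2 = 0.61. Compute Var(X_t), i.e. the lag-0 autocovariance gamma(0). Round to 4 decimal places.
\gamma(0) = 1.4034

For an MA(q) process X_t = eps_t + sum_i theta_i eps_{t-i} with
Var(eps_t) = sigma^2, the variance is
  gamma(0) = sigma^2 * (1 + sum_i theta_i^2).
  sum_i theta_i^2 = (-0.177)^2 + (0.61)^2 = 0.031329 + 0.3721 = 0.403429.
  gamma(0) = 1 * (1 + 0.403429) = 1 * 1.403429 = 1.403429, which rounds to 1.4034.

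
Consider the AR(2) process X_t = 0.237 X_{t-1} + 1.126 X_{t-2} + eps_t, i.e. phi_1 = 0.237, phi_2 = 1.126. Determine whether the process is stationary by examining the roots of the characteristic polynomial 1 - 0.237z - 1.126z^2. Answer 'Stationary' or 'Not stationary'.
\text{Not stationary}

The AR(p) characteristic polynomial is P(z) = 1 - 0.237z - 1.126z^2.
Stationarity requires all roots to lie outside the unit circle, i.e. |z| > 1 for every root.
Set 1 + (-0.237) z + (-1.126) z^2 = 0, i.e. a z^2 + b z + c = 0 with a = -1.126, b = -0.237, c = 1.
Discriminant D = b^2 - 4ac = (-0.237)^2 - 4*(-1.126)*1 = 0.056169 - (-4.504) = 4.560169.
D >= 0, so the roots are real: z = (-b +/- sqrt(D)) / (2a) = (0.237 +/- 2.135455) / (-2.252).
  z_1 = (0.237 + 2.135455) / (-2.252) = -1.0535,   |z_1| = 1.0535.
  z_2 = (0.237 - 2.135455) / (-2.252) = 0.843,   |z_2| = 0.843.
Moduli of all roots: 1.0535, 0.8430.
All moduli strictly greater than 1? No.
Verdict: Not stationary.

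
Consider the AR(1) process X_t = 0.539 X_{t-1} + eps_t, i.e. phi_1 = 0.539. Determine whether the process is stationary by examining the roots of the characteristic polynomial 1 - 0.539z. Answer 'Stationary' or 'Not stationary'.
\text{Stationary}

The AR(p) characteristic polynomial is P(z) = 1 - 0.539z.
Stationarity requires all roots to lie outside the unit circle, i.e. |z| > 1 for every root.
This is linear in z: 1 + (-0.539) z = 0  =>  z = -1/(-0.539) = 1.855288,  |z| = 1.855288.
Moduli of all roots: 1.8553.
All moduli strictly greater than 1? Yes.
Verdict: Stationary.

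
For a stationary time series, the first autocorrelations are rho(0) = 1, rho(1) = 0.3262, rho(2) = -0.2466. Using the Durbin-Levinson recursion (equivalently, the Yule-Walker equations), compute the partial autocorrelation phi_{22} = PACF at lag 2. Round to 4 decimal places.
\phi_{22} = -0.3950

The PACF at lag k is phi_{kk}, the last component of the solution
to the Yule-Walker system G_k phi = r_k where
  (G_k)_{ij} = rho(|i - j|), (r_k)_i = rho(i), i,j = 1..k.
Equivalently, Durbin-Levinson gives phi_{kk} iteratively:
  phi_{11} = rho(1)
  phi_{kk} = [rho(k) - sum_{j=1..k-1} phi_{k-1,j} rho(k-j)]
            / [1 - sum_{j=1..k-1} phi_{k-1,j} rho(j)],
  phi_{k,j} = phi_{k-1,j} - phi_{kk} phi_{k-1,k-j},  j = 1..k-1.
Step k = 1:
  phi_11 = rho(1) = 0.3262.
Step k = 2:
  phi_22 = [rho(2) - phi_11 rho(1)] / [1 - phi_11 rho(1)] = [-0.2466 - (0.3262)(0.3262)] / [1 - (0.3262)(0.3262)]
         = -0.35300644 / 0.89359356 = -0.395.
Therefore phi_{22} = -0.3950.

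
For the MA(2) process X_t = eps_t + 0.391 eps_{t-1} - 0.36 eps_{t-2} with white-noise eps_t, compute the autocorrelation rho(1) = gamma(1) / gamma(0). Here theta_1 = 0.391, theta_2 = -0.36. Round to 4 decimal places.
\rho(1) = 0.1951

For an MA(q) process with theta_0 = 1, the autocovariance is
  gamma(k) = sigma^2 * sum_{i=0..q-k} theta_i * theta_{i+k},
and rho(k) = gamma(k) / gamma(0). Sigma^2 cancels.
  numerator   = (1)*(0.391) + (0.391)*(-0.36) = 0.25024.
  denominator = (1)^2 + (0.391)^2 + (-0.36)^2 = 1.282481.
  rho(1) = 0.25024 / 1.282481 = 0.1951.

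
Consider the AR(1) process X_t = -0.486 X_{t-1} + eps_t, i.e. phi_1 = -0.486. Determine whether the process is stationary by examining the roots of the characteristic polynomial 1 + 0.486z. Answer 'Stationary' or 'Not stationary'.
\text{Stationary}

The AR(p) characteristic polynomial is P(z) = 1 + 0.486z.
Stationarity requires all roots to lie outside the unit circle, i.e. |z| > 1 for every root.
This is linear in z: 1 + (0.486) z = 0  =>  z = -1/(0.486) = -2.057613,  |z| = 2.057613.
Moduli of all roots: 2.0576.
All moduli strictly greater than 1? Yes.
Verdict: Stationary.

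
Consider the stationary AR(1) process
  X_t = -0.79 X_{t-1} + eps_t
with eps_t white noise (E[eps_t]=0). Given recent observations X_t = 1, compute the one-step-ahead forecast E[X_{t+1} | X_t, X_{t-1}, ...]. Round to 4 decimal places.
E[X_{t+1} \mid \mathcal F_t] = -0.7900

For an AR(p) model X_t = c + sum_i phi_i X_{t-i} + eps_t, the
one-step-ahead conditional mean is
  E[X_{t+1} | X_t, ...] = c + sum_i phi_i X_{t+1-i}.
Substitute known values:
  E[X_{t+1} | ...] = (-0.79) * (1)
                   = -0.7900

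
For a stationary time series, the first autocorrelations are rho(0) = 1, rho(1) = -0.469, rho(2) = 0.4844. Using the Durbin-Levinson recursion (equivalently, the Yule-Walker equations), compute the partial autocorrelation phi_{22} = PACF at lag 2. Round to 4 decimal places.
\phi_{22} = 0.3390

The PACF at lag k is phi_{kk}, the last component of the solution
to the Yule-Walker system G_k phi = r_k where
  (G_k)_{ij} = rho(|i - j|), (r_k)_i = rho(i), i,j = 1..k.
Equivalently, Durbin-Levinson gives phi_{kk} iteratively:
  phi_{11} = rho(1)
  phi_{kk} = [rho(k) - sum_{j=1..k-1} phi_{k-1,j} rho(k-j)]
            / [1 - sum_{j=1..k-1} phi_{k-1,j} rho(j)],
  phi_{k,j} = phi_{k-1,j} - phi_{kk} phi_{k-1,k-j},  j = 1..k-1.
Step k = 1:
  phi_11 = rho(1) = -0.469.
Step k = 2:
  phi_22 = [rho(2) - phi_11 rho(1)] / [1 - phi_11 rho(1)] = [0.4844 - (-0.469)(-0.469)] / [1 - (-0.469)(-0.469)]
         = 0.264439 / 0.780039 = 0.339.
Therefore phi_{22} = 0.3390.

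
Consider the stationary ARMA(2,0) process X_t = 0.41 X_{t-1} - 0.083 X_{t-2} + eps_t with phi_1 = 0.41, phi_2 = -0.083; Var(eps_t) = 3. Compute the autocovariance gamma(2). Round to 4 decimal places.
\gamma(2) = 0.2547

Multiply the model equation by X_{t-k} and take expectations. With theta_0 = psi_0 = 1 and psi_j the MA(infinity) weights, this gives
  gamma(k) - sum_i phi_i gamma(k-i) = c_k,
  c_k = sigma^2 * sum_{j=k..q} theta_j psi_{j-k}   (c_k = 0 for k > q),
using gamma(-m) = gamma(m).
Pure AR (q = 0): c_0 = sigma^2 = 3, c_k = 0 for k >= 1.
Equations for k = 0, 1, 2 (AR order 2, c_2 = 0):
  (E0) gamma(0) = phi_1 gamma(1) + phi_2 gamma(2) + c_0
  (E1) gamma(1) = phi_1 gamma(0) + phi_2 gamma(1) + c_1
  (E2) gamma(2) = phi_1 gamma(1) + phi_2 gamma(0)
From (E1): gamma(1) = A gamma(0) + B with
  A = phi_1 / (1 - phi_2) = 0.41 / 1.083 = 0.378578,   B = c_1 / (1 - phi_2) = 0 / 1.083 = 0.
Insert (E2) into (E0): gamma(0) (1 - phi_2^2) = phi_1 (1 + phi_2) gamma(1) + c_0.
  phi_1 (1 + phi_2) = (0.41)(0.917) = 0.37597,   1 - phi_2^2 = 0.993111.
Replace gamma(1) by A gamma(0) + B and collect gamma(0):
  gamma(0) [0.993111 - (0.37597)(0.378578)] = c_0 = 3
  gamma(0) * 0.850777 = 3
  gamma(0) = 3 / 0.850777 = 3.526188.
  gamma(1) = A gamma(0) = (0.378578)(3.526188) = 1.334937.
  gamma(2) = phi_1 gamma(1) + phi_2 gamma(0) = (0.41)(1.334937) + (-0.083)(3.526188) = 0.254651.
Therefore gamma(2) = 0.2547 (to 4 decimal places).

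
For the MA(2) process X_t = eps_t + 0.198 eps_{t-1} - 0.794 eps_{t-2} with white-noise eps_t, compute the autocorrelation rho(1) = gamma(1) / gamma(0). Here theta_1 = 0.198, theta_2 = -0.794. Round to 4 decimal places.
\rho(1) = 0.0244

For an MA(q) process with theta_0 = 1, the autocovariance is
  gamma(k) = sigma^2 * sum_{i=0..q-k} theta_i * theta_{i+k},
and rho(k) = gamma(k) / gamma(0). Sigma^2 cancels.
  numerator   = (1)*(0.198) + (0.198)*(-0.794) = 0.040788.
  denominator = (1)^2 + (0.198)^2 + (-0.794)^2 = 1.66964.
  rho(1) = 0.040788 / 1.66964 = 0.0244.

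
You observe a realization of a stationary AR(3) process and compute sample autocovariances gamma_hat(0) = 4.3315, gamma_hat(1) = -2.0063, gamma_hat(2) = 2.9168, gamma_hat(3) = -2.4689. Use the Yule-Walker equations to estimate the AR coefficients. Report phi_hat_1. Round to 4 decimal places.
\hat\phi_{1} = -0.0010

The Yule-Walker equations for an AR(p) process read, in matrix form,
  Gamma_p phi = r_p,   with   (Gamma_p)_{ij} = gamma(|i - j|),
                       (r_p)_i = gamma(i),   i,j = 1..p.
Substitute the sample gammas (Toeplitz matrix and right-hand side of size 3):
  Gamma_p = [[4.3315, -2.0063, 2.9168], [-2.0063, 4.3315, -2.0063], [2.9168, -2.0063, 4.3315]]
  r_p     = [-2.0063, 2.9168, -2.4689]
Written out (R1..R3):
  (R1) 4.3315 phi_1 - 2.0063 phi_2 + 2.9168 phi_3 = -2.0063
  (R2) -2.0063 phi_1 + 4.3315 phi_2 - 2.0063 phi_3 = 2.9168
  (R3) 2.9168 phi_1 - 2.0063 phi_2 + 4.3315 phi_3 = -2.4689
Gaussian elimination:
  R2 <- R2 - (-2.0063/4.3315) R1 = R2 - (-0.463188) R1:  3.402205 phi_2 - 0.655272 phi_3 = 1.987505
  R3 <- R3 - (2.9168/4.3315) R1 = R3 - (0.673393) R1:  -0.655272 phi_2 + 2.367348 phi_3 = -1.117872
  R3 <- R3 - (-0.655272/3.402205) R2 = R3 - (-0.192602) R2:  2.241142 phi_3 = -0.735074
Back-substitution:
  phi_hat_3 = -0.735074 / 2.241142 = -0.327991
  phi_hat_2 = (1.987505 - (-0.655272)(-0.327991)) / 3.402205 = 0.52101
  phi_hat_1 = (-2.0063 - (-2.0063)(0.52101) - (2.9168)(-0.327991)) / 4.3315 = -0.000996
So phi_hat = [-0.0010, 0.5210, -0.3280].
Therefore phi_hat_1 = -0.0010.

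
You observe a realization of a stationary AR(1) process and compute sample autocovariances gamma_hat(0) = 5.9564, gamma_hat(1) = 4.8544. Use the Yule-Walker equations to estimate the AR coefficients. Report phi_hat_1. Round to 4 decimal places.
\hat\phi_{1} = 0.8150

The Yule-Walker equations for an AR(p) process read, in matrix form,
  Gamma_p phi = r_p,   with   (Gamma_p)_{ij} = gamma(|i - j|),
                       (r_p)_i = gamma(i),   i,j = 1..p.
Substitute the sample gammas (Toeplitz matrix and right-hand side of size 1):
  Gamma_p = [[5.9564]]
  r_p     = [4.8544]
With p = 1 this is the single equation gamma(0) phi_1 = gamma(1):
  phi_hat_1 = gamma(1) / gamma(0) = 4.8544 / 5.9564 = 0.8150.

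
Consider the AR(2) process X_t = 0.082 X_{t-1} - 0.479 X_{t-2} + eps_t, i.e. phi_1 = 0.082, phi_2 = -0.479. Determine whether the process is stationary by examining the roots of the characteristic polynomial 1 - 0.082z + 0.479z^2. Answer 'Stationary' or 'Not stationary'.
\text{Stationary}

The AR(p) characteristic polynomial is P(z) = 1 - 0.082z + 0.479z^2.
Stationarity requires all roots to lie outside the unit circle, i.e. |z| > 1 for every root.
Set 1 + (-0.082) z + (0.479) z^2 = 0, i.e. a z^2 + b z + c = 0 with a = 0.479, b = -0.082, c = 1.
Discriminant D = b^2 - 4ac = (-0.082)^2 - 4*(0.479)*1 = 0.006724 - (1.916) = -1.909276.
D < 0, so the roots are the complex-conjugate pair z = (-b +/- i sqrt(-D)) / (2a) = 0.0856 +/- 1.4423i.
For a conjugate pair |z|^2 = z * conj(z) = (product of roots) = c/a = 1/(0.479) = 2.087683, so |z| = sqrt(2.087683) = 1.4449 for both roots.
Moduli of all roots: 1.4449, 1.4449.
All moduli strictly greater than 1? Yes.
Verdict: Stationary.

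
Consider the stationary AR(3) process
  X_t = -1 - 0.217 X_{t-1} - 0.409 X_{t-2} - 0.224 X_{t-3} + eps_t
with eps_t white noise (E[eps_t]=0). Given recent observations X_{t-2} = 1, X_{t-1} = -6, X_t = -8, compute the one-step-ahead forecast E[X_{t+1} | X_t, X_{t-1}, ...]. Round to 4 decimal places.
E[X_{t+1} \mid \mathcal F_t] = 2.9660

For an AR(p) model X_t = c + sum_i phi_i X_{t-i} + eps_t, the
one-step-ahead conditional mean is
  E[X_{t+1} | X_t, ...] = c + sum_i phi_i X_{t+1-i}.
Substitute known values:
  E[X_{t+1} | ...] = -1 + (-0.217) * (-8) + (-0.409) * (-6) + (-0.224) * (1)
                   = 2.9660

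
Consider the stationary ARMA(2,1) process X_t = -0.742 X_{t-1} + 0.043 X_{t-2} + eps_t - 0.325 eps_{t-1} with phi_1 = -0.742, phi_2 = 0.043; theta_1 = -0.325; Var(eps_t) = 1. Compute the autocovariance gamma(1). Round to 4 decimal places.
\gamma(1) = -3.4744

Multiply the model equation by X_{t-k} and take expectations. With theta_0 = psi_0 = 1 and psi_j the MA(infinity) weights, this gives
  gamma(k) - sum_i phi_i gamma(k-i) = c_k,
  c_k = sigma^2 * sum_{j=k..q} theta_j psi_{j-k}   (c_k = 0 for k > q),
using gamma(-m) = gamma(m).
psi-weights needed (psi_j = theta_j + sum_i phi_i psi_{j-i}):
  psi_1 = theta_1 + phi_1 = -0.325 + (-0.742) = -1.067
Right-hand sides:
  c_0 = sigma^2 (1 + theta_1 psi_1) = 1 * (1 + (-0.325)(-1.067)) = 1 * 1.346775 = 1.346775
  c_1 = sigma^2 theta_1 = 1 * (-0.325) = -0.325
  c_2 = 0
Equations for k = 0, 1, 2 (AR order 2, c_2 = 0):
  (E0) gamma(0) = phi_1 gamma(1) + phi_2 gamma(2) + c_0
  (E1) gamma(1) = phi_1 gamma(0) + phi_2 gamma(1) + c_1
  (E2) gamma(2) = phi_1 gamma(1) + phi_2 gamma(0)
From (E1): gamma(1) = A gamma(0) + B with
  A = phi_1 / (1 - phi_2) = -0.742 / 0.957 = -0.77534,   B = c_1 / (1 - phi_2) = -0.325 / 0.957 = -0.339603.
Insert (E2) into (E0): gamma(0) (1 - phi_2^2) = phi_1 (1 + phi_2) gamma(1) + c_0.
  phi_1 (1 + phi_2) = (-0.742)(1.043) = -0.773906,   1 - phi_2^2 = 0.998151.
Replace gamma(1) by A gamma(0) + B and collect gamma(0):
  gamma(0) [0.998151 - (-0.773906)(-0.77534)] = (-0.773906)(-0.339603) + 1.346775
  gamma(0) * 0.398111 = 1.609596
  gamma(0) = 1.609596 / 0.398111 = 4.043083.
  gamma(1) = A gamma(0) + B = (-0.77534)(4.043083) + (-0.339603) = -3.474365.
Therefore gamma(1) = -3.4744 (to 4 decimal places).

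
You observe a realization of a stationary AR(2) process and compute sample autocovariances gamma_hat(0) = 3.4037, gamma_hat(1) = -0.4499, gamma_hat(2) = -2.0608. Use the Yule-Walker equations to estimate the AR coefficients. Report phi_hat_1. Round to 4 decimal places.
\hat\phi_{1} = -0.2160

The Yule-Walker equations for an AR(p) process read, in matrix form,
  Gamma_p phi = r_p,   with   (Gamma_p)_{ij} = gamma(|i - j|),
                       (r_p)_i = gamma(i),   i,j = 1..p.
Substitute the sample gammas (Toeplitz matrix and right-hand side of size 2):
  Gamma_p = [[3.4037, -0.4499], [-0.4499, 3.4037]]
  r_p     = [-0.4499, -2.0608]
Written out:
  3.4037 phi_1 - 0.4499 phi_2 = -0.4499
  -0.4499 phi_1 + 3.4037 phi_2 = -2.0608
Solve by Cramer's rule:
  det = gamma(0)^2 - gamma(1)^2 = (3.4037)^2 - (-0.4499)^2 = 11.58517369 - 0.20241001 = 11.38276368
  phi_hat_1 = [gamma(1) gamma(0) - gamma(1) gamma(2)] / det = [(-0.4499)(3.4037) - (-0.4499)(-2.0608)] / 11.38276368 = -2.45847855 / 11.38276368 = -0.216
  phi_hat_2 = [gamma(0) gamma(2) - gamma(1)^2] / det = [(3.4037)(-2.0608) - (-0.4499)^2] / 11.38276368 = -7.21675497 / 11.38276368 = -0.634
So phi_hat = [-0.2160, -0.6340].
Therefore phi_hat_1 = -0.2160.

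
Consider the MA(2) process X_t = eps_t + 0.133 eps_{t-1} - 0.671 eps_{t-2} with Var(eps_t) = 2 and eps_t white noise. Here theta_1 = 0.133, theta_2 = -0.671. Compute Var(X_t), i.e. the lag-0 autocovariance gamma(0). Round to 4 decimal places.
\gamma(0) = 2.9359

For an MA(q) process X_t = eps_t + sum_i theta_i eps_{t-i} with
Var(eps_t) = sigma^2, the variance is
  gamma(0) = sigma^2 * (1 + sum_i theta_i^2).
  sum_i theta_i^2 = (0.133)^2 + (-0.671)^2 = 0.017689 + 0.450241 = 0.46793.
  gamma(0) = 2 * (1 + 0.46793) = 2 * 1.46793 = 2.93586, which rounds to 2.9359.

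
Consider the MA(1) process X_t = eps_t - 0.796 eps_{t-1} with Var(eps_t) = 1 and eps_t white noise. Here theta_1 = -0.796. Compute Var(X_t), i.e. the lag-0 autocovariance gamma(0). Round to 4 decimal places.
\gamma(0) = 1.6336

For an MA(q) process X_t = eps_t + sum_i theta_i eps_{t-i} with
Var(eps_t) = sigma^2, the variance is
  gamma(0) = sigma^2 * (1 + sum_i theta_i^2).
  sum_i theta_i^2 = (-0.796)^2 = 0.633616.
  gamma(0) = 1 * (1 + 0.633616) = 1 * 1.633616 = 1.633616, which rounds to 1.6336.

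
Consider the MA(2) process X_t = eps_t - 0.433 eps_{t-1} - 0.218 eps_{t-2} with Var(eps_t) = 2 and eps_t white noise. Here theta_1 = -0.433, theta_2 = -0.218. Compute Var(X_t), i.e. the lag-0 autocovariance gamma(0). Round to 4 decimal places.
\gamma(0) = 2.4700

For an MA(q) process X_t = eps_t + sum_i theta_i eps_{t-i} with
Var(eps_t) = sigma^2, the variance is
  gamma(0) = sigma^2 * (1 + sum_i theta_i^2).
  sum_i theta_i^2 = (-0.433)^2 + (-0.218)^2 = 0.187489 + 0.047524 = 0.235013.
  gamma(0) = 2 * (1 + 0.235013) = 2 * 1.235013 = 2.470026, which rounds to 2.4700.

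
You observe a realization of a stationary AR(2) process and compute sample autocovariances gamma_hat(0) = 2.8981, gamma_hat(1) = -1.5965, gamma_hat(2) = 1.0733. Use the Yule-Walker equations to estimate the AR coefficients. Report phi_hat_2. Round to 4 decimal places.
\hat\phi_{2} = 0.0960

The Yule-Walker equations for an AR(p) process read, in matrix form,
  Gamma_p phi = r_p,   with   (Gamma_p)_{ij} = gamma(|i - j|),
                       (r_p)_i = gamma(i),   i,j = 1..p.
Substitute the sample gammas (Toeplitz matrix and right-hand side of size 2):
  Gamma_p = [[2.8981, -1.5965], [-1.5965, 2.8981]]
  r_p     = [-1.5965, 1.0733]
Written out:
  2.8981 phi_1 - 1.5965 phi_2 = -1.5965
  -1.5965 phi_1 + 2.8981 phi_2 = 1.0733
Solve by Cramer's rule:
  det = gamma(0)^2 - gamma(1)^2 = (2.8981)^2 - (-1.5965)^2 = 8.39898361 - 2.54881225 = 5.85017136
  phi_hat_1 = [gamma(1) gamma(0) - gamma(1) gamma(2)] / det = [(-1.5965)(2.8981) - (-1.5965)(1.0733)] / 5.85017136 = -2.9132932 / 5.85017136 = -0.498
  phi_hat_2 = [gamma(0) gamma(2) - gamma(1)^2] / det = [(2.8981)(1.0733) - (-1.5965)^2] / 5.85017136 = 0.56171848 / 5.85017136 = 0.096
So phi_hat = [-0.4980, 0.0960].
Therefore phi_hat_2 = 0.0960.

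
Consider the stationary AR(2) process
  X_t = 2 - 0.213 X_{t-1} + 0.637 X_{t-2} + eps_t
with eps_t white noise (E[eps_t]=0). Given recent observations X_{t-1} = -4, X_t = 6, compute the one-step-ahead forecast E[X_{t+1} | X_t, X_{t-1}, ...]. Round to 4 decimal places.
E[X_{t+1} \mid \mathcal F_t] = -1.8260

For an AR(p) model X_t = c + sum_i phi_i X_{t-i} + eps_t, the
one-step-ahead conditional mean is
  E[X_{t+1} | X_t, ...] = c + sum_i phi_i X_{t+1-i}.
Substitute known values:
  E[X_{t+1} | ...] = 2 + (-0.213) * (6) + (0.637) * (-4)
                   = -1.8260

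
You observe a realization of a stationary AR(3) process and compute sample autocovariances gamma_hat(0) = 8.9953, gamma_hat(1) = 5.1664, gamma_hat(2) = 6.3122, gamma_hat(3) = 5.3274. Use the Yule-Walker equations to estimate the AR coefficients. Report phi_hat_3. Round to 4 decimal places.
\hat\phi_{3} = 0.2030

The Yule-Walker equations for an AR(p) process read, in matrix form,
  Gamma_p phi = r_p,   with   (Gamma_p)_{ij} = gamma(|i - j|),
                       (r_p)_i = gamma(i),   i,j = 1..p.
Substitute the sample gammas (Toeplitz matrix and right-hand side of size 3):
  Gamma_p = [[8.9953, 5.1664, 6.3122], [5.1664, 8.9953, 5.1664], [6.3122, 5.1664, 8.9953]]
  r_p     = [5.1664, 6.3122, 5.3274]
Written out (R1..R3):
  (R1) 8.9953 phi_1 + 5.1664 phi_2 + 6.3122 phi_3 = 5.1664
  (R2) 5.1664 phi_1 + 8.9953 phi_2 + 5.1664 phi_3 = 6.3122
  (R3) 6.3122 phi_1 + 5.1664 phi_2 + 8.9953 phi_3 = 5.3274
Gaussian elimination:
  R2 <- R2 - (5.1664/8.9953) R1 = R2 - (0.574344) R1:  6.028007 phi_2 + 1.541023 phi_3 = 3.344907
  R3 <- R3 - (6.3122/8.9953) R1 = R3 - (0.701722) R1:  1.541023 phi_2 + 4.56589 phi_3 = 1.702023
  R3 <- R3 - (1.541023/6.028007) R2 = R3 - (0.255644) R2:  4.171937 phi_3 = 0.846918
Back-substitution:
  phi_hat_3 = 0.846918 / 4.171937 = 0.203004
  phi_hat_2 = (3.344907 - (1.541023)(0.203004)) / 6.028007 = 0.502998
  phi_hat_1 = (5.1664 - (5.1664)(0.502998) - (6.3122)(0.203004)) / 8.9953 = 0.142998
So phi_hat = [0.1430, 0.5030, 0.2030].
Therefore phi_hat_3 = 0.2030.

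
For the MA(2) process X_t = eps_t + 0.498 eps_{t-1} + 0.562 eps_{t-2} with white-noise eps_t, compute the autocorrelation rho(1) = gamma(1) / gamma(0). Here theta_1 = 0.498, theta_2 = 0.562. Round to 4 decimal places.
\rho(1) = 0.4974

For an MA(q) process with theta_0 = 1, the autocovariance is
  gamma(k) = sigma^2 * sum_{i=0..q-k} theta_i * theta_{i+k},
and rho(k) = gamma(k) / gamma(0). Sigma^2 cancels.
  numerator   = (1)*(0.498) + (0.498)*(0.562) = 0.777876.
  denominator = (1)^2 + (0.498)^2 + (0.562)^2 = 1.563848.
  rho(1) = 0.777876 / 1.563848 = 0.4974.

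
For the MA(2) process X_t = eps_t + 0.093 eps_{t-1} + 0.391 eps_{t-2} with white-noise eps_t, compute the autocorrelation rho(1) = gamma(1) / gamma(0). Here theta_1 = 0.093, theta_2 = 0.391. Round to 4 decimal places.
\rho(1) = 0.1114

For an MA(q) process with theta_0 = 1, the autocovariance is
  gamma(k) = sigma^2 * sum_{i=0..q-k} theta_i * theta_{i+k},
and rho(k) = gamma(k) / gamma(0). Sigma^2 cancels.
  numerator   = (1)*(0.093) + (0.093)*(0.391) = 0.129363.
  denominator = (1)^2 + (0.093)^2 + (0.391)^2 = 1.16153.
  rho(1) = 0.129363 / 1.16153 = 0.1114.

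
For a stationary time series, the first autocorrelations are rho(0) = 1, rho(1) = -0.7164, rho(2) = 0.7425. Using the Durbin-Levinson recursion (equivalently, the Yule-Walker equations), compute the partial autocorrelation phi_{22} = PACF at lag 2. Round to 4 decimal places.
\phi_{22} = 0.4710

The PACF at lag k is phi_{kk}, the last component of the solution
to the Yule-Walker system G_k phi = r_k where
  (G_k)_{ij} = rho(|i - j|), (r_k)_i = rho(i), i,j = 1..k.
Equivalently, Durbin-Levinson gives phi_{kk} iteratively:
  phi_{11} = rho(1)
  phi_{kk} = [rho(k) - sum_{j=1..k-1} phi_{k-1,j} rho(k-j)]
            / [1 - sum_{j=1..k-1} phi_{k-1,j} rho(j)],
  phi_{k,j} = phi_{k-1,j} - phi_{kk} phi_{k-1,k-j},  j = 1..k-1.
Step k = 1:
  phi_11 = rho(1) = -0.7164.
Step k = 2:
  phi_22 = [rho(2) - phi_11 rho(1)] / [1 - phi_11 rho(1)] = [0.7425 - (-0.7164)(-0.7164)] / [1 - (-0.7164)(-0.7164)]
         = 0.22927104 / 0.48677104 = 0.471.
Therefore phi_{22} = 0.4710.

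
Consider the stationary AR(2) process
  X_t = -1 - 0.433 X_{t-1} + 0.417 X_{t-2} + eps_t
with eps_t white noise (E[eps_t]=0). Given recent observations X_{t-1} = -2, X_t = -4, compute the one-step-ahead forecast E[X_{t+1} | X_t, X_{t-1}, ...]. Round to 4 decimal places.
E[X_{t+1} \mid \mathcal F_t] = -0.1020

For an AR(p) model X_t = c + sum_i phi_i X_{t-i} + eps_t, the
one-step-ahead conditional mean is
  E[X_{t+1} | X_t, ...] = c + sum_i phi_i X_{t+1-i}.
Substitute known values:
  E[X_{t+1} | ...] = -1 + (-0.433) * (-4) + (0.417) * (-2)
                   = -0.1020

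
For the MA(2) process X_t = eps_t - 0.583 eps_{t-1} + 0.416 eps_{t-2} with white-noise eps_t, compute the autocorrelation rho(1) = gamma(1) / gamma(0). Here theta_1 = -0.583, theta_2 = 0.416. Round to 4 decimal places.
\rho(1) = -0.5456

For an MA(q) process with theta_0 = 1, the autocovariance is
  gamma(k) = sigma^2 * sum_{i=0..q-k} theta_i * theta_{i+k},
and rho(k) = gamma(k) / gamma(0). Sigma^2 cancels.
  numerator   = (1)*(-0.583) + (-0.583)*(0.416) = -0.825528.
  denominator = (1)^2 + (-0.583)^2 + (0.416)^2 = 1.512945.
  rho(1) = -0.825528 / 1.512945 = -0.5456.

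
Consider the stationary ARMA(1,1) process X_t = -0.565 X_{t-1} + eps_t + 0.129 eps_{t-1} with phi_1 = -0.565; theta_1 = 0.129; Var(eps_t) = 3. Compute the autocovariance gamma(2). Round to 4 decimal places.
\gamma(2) = 1.0064

Multiply the model equation by X_{t-k} and take expectations. With theta_0 = psi_0 = 1 and psi_j the MA(infinity) weights, this gives
  gamma(k) - sum_i phi_i gamma(k-i) = c_k,
  c_k = sigma^2 * sum_{j=k..q} theta_j psi_{j-k}   (c_k = 0 for k > q),
using gamma(-m) = gamma(m).
psi-weights needed (psi_j = theta_j + sum_i phi_i psi_{j-i}):
  psi_1 = theta_1 + phi_1 = 0.129 + (-0.565) = -0.436
Right-hand sides:
  c_0 = sigma^2 (1 + theta_1 psi_1) = 3 * (1 + (0.129)(-0.436)) = 3 * 0.943756 = 2.831268
  c_1 = sigma^2 theta_1 = 3 * (0.129) = 0.387
  c_2 = 0
Equations for k = 0 and k = 1 (AR order 1):
  gamma(0) = phi_1 gamma(1) + c_0
  gamma(1) = phi_1 gamma(0) + c_1
Substituting the second into the first: gamma(0) (1 - phi_1^2) = c_0 + phi_1 c_1, so
  gamma(0) = (c_0 + phi_1 c_1) / (1 - phi_1^2) = (2.831268 + (-0.565)(0.387)) / (1 - (-0.565)^2) = 2.612613 / 0.680775 = 3.837704.
  gamma(1) = phi_1 gamma(0) + c_1 = (-0.565)(3.837704) + (0.387) = -1.781303.
For k = 2 (> q): gamma(2) = phi_1 gamma(1) = (-0.565)(-1.781303) = 1.006436.
Therefore gamma(2) = 1.0064 (to 4 decimal places).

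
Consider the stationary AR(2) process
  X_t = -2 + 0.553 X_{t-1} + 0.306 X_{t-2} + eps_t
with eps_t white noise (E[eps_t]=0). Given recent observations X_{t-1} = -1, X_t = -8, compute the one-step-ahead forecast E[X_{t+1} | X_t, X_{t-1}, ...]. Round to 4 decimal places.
E[X_{t+1} \mid \mathcal F_t] = -6.7300

For an AR(p) model X_t = c + sum_i phi_i X_{t-i} + eps_t, the
one-step-ahead conditional mean is
  E[X_{t+1} | X_t, ...] = c + sum_i phi_i X_{t+1-i}.
Substitute known values:
  E[X_{t+1} | ...] = -2 + (0.553) * (-8) + (0.306) * (-1)
                   = -6.7300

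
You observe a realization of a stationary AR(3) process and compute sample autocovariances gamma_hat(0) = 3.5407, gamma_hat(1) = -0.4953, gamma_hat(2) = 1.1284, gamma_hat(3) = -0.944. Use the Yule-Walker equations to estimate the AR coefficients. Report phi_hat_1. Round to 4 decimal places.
\hat\phi_{1} = -0.0310

The Yule-Walker equations for an AR(p) process read, in matrix form,
  Gamma_p phi = r_p,   with   (Gamma_p)_{ij} = gamma(|i - j|),
                       (r_p)_i = gamma(i),   i,j = 1..p.
Substitute the sample gammas (Toeplitz matrix and right-hand side of size 3):
  Gamma_p = [[3.5407, -0.4953, 1.1284], [-0.4953, 3.5407, -0.4953], [1.1284, -0.4953, 3.5407]]
  r_p     = [-0.4953, 1.1284, -0.944]
Written out (R1..R3):
  (R1) 3.5407 phi_1 - 0.4953 phi_2 + 1.1284 phi_3 = -0.4953
  (R2) -0.4953 phi_1 + 3.5407 phi_2 - 0.4953 phi_3 = 1.1284
  (R3) 1.1284 phi_1 - 0.4953 phi_2 + 3.5407 phi_3 = -0.944
Gaussian elimination:
  R2 <- R2 - (-0.4953/3.5407) R1 = R2 - (-0.139888) R1:  3.471414 phi_2 - 0.337451 phi_3 = 1.059114
  R3 <- R3 - (1.1284/3.5407) R1 = R3 - (0.318694) R1:  -0.337451 phi_2 + 3.181086 phi_3 = -0.786151
  R3 <- R3 - (-0.337451/3.471414) R2 = R3 - (-0.097208) R2:  3.148283 phi_3 = -0.683196
Back-substitution:
  phi_hat_3 = -0.683196 / 3.148283 = -0.217006
  phi_hat_2 = (1.059114 - (-0.337451)(-0.217006)) / 3.471414 = 0.284001
  phi_hat_1 = (-0.4953 - (-0.4953)(0.284001) - (1.1284)(-0.217006)) / 3.5407 = -0.031001
So phi_hat = [-0.0310, 0.2840, -0.2170].
Therefore phi_hat_1 = -0.0310.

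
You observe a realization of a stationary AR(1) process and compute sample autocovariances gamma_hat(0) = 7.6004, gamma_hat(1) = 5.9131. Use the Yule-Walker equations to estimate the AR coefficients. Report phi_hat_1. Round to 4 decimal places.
\hat\phi_{1} = 0.7780

The Yule-Walker equations for an AR(p) process read, in matrix form,
  Gamma_p phi = r_p,   with   (Gamma_p)_{ij} = gamma(|i - j|),
                       (r_p)_i = gamma(i),   i,j = 1..p.
Substitute the sample gammas (Toeplitz matrix and right-hand side of size 1):
  Gamma_p = [[7.6004]]
  r_p     = [5.9131]
With p = 1 this is the single equation gamma(0) phi_1 = gamma(1):
  phi_hat_1 = gamma(1) / gamma(0) = 5.9131 / 7.6004 = 0.7780.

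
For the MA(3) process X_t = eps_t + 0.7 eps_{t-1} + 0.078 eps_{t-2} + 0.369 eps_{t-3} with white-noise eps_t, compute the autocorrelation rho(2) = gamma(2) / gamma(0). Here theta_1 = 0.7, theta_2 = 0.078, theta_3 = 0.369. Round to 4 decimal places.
\rho(2) = 0.2060

For an MA(q) process with theta_0 = 1, the autocovariance is
  gamma(k) = sigma^2 * sum_{i=0..q-k} theta_i * theta_{i+k},
and rho(k) = gamma(k) / gamma(0). Sigma^2 cancels.
  numerator   = (1)*(0.078) + (0.7)*(0.369) = 0.3363.
  denominator = (1)^2 + (0.7)^2 + (0.078)^2 + (0.369)^2 = 1.632245.
  rho(2) = 0.3363 / 1.632245 = 0.2060.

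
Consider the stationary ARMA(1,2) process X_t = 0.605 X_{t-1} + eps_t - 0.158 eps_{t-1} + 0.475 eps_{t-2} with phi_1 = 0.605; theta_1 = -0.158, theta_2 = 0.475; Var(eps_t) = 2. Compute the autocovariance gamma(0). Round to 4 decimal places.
\gamma(0) = 4.1526

Multiply the model equation by X_{t-k} and take expectations. With theta_0 = psi_0 = 1 and psi_j the MA(infinity) weights, this gives
  gamma(k) - sum_i phi_i gamma(k-i) = c_k,
  c_k = sigma^2 * sum_{j=k..q} theta_j psi_{j-k}   (c_k = 0 for k > q),
using gamma(-m) = gamma(m).
psi-weights needed (psi_j = theta_j + sum_i phi_i psi_{j-i}):
  psi_1 = theta_1 + phi_1 = -0.158 + (0.605) = 0.447
  psi_2 = theta_2 + phi_1 psi_1 = 0.475 + (0.605)(0.447) = 0.745435
Right-hand sides:
  c_0 = sigma^2 (1 + theta_1 psi_1 + theta_2 psi_2) = 2 * (1 + (-0.158)(0.447) + (0.475)(0.745435)) = 2 * 1.283456 = 2.566911
  c_1 = sigma^2 (theta_1 + theta_2 psi_1) = 2 * (-0.158 + (0.475)(0.447)) = 0.10865
  c_2 = sigma^2 theta_2 = 2 * (0.475) = 0.95
Equations for k = 0 and k = 1 (AR order 1):
  gamma(0) = phi_1 gamma(1) + c_0
  gamma(1) = phi_1 gamma(0) + c_1
Substituting the second into the first: gamma(0) (1 - phi_1^2) = c_0 + phi_1 c_1, so
  gamma(0) = (c_0 + phi_1 c_1) / (1 - phi_1^2) = (2.566911 + (0.605)(0.10865)) / (1 - (0.605)^2) = 2.632645 / 0.633975 = 4.1526.
Therefore gamma(0) = 4.1526 (to 4 decimal places).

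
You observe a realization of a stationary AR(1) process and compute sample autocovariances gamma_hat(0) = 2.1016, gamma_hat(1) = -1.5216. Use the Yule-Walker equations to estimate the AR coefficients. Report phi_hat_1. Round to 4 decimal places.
\hat\phi_{1} = -0.7240

The Yule-Walker equations for an AR(p) process read, in matrix form,
  Gamma_p phi = r_p,   with   (Gamma_p)_{ij} = gamma(|i - j|),
                       (r_p)_i = gamma(i),   i,j = 1..p.
Substitute the sample gammas (Toeplitz matrix and right-hand side of size 1):
  Gamma_p = [[2.1016]]
  r_p     = [-1.5216]
With p = 1 this is the single equation gamma(0) phi_1 = gamma(1):
  phi_hat_1 = gamma(1) / gamma(0) = -1.5216 / 2.1016 = -0.7240.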